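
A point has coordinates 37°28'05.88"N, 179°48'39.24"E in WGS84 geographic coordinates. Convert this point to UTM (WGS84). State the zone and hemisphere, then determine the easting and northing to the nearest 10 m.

Zone 60N: E 748590 m, N 4150540 m

Longitude 179.8109° lies in the 6° band [174°, 180°), giving zone 60; latitude is north of the equator, so 60N.
Zone 60 central meridian λ₀ = 6×60 − 183 = 177°; Δλ = +2.8109°.
Transverse Mercator on WGS84 with k₀ = 0.9996 gives E = 748586.808 m, N = 4150535.574 m.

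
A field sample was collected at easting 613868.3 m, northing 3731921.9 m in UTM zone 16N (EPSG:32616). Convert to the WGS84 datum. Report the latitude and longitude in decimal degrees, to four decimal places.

Zone 16N: λ₀ = -87°, k₀ = 0.9996, false easting 500000 m.
Meridian distance M = (N − FN)/k₀ = 3733415.3 m.
Inverse transverse Mercator on WGS84 gives φ = 33.72119977°, λ = -85.77100008°.

lat 33.7212°, lon -85.7710°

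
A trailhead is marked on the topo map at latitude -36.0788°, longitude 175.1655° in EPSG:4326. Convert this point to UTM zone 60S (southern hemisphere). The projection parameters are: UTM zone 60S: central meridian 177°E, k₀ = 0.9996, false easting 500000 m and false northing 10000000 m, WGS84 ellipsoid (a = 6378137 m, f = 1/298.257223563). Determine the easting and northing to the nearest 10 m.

Zone 60 central meridian λ₀ = 6×60 − 183 = 177°; Δλ = -1.8345°.
Transverse Mercator on WGS84 with k₀ = 0.9996 gives E = 334816.794 m, N = 6005753.814 m.

E 334820 m, N 6005750 m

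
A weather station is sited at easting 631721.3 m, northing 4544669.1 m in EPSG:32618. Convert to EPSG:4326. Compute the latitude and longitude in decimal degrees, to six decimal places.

lat 41.042600°, lon -73.432800°

Zone 18N: λ₀ = -75°, k₀ = 0.9996, false easting 500000 m.
Meridian distance M = (N − FN)/k₀ = 4546487.7 m.
Inverse transverse Mercator on WGS84 gives φ = 41.04259977°, λ = -73.43280020°.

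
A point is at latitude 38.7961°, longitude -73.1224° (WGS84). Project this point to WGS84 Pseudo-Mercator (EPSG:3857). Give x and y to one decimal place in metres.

Web Mercator is spherical with R = a = 6378137 m.
x = R·λ = 6378137 × -1.276226637 = -8139948.334 m.
y = R·ln tan(π/4 + φ/2) = 6378137 × 0.735717434 = 4692506.589 m.

x -8139948.3 m, y 4692506.6 m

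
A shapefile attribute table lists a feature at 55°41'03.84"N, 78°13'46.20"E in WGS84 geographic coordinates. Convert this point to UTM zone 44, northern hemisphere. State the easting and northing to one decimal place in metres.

E 325829.2 m, N 6174434.2 m

Zone 44 central meridian λ₀ = 6×44 − 183 = 81°; Δλ = -2.7705°.
Transverse Mercator on WGS84 with k₀ = 0.9996 gives E = 325829.248 m, N = 6174434.198 m.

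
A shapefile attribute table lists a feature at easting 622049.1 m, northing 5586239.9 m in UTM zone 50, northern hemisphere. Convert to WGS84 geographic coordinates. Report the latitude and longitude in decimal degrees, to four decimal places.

lat 50.4155°, lon 118.7179°

Zone 50N: λ₀ = 117°, k₀ = 0.9996, false easting 500000 m.
Meridian distance M = (N − FN)/k₀ = 5588475.3 m.
Inverse transverse Mercator on WGS84 gives φ = 50.41550027°, λ = 118.71789972°.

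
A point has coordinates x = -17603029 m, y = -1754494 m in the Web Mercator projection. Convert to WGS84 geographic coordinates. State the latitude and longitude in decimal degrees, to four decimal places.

R = 6378137 m. λ = x/R = -158.13069997°.
φ = 2·arctan(exp(y/R)) − 90° = 2·arctan(0.75951) − 90° = -15.56579959°.

lat -15.5658°, lon -158.1307°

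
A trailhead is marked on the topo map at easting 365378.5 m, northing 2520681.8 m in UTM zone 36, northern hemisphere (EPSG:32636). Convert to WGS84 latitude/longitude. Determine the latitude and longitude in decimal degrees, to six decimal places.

lat 22.788300°, lon 31.688500°

Zone 36N: λ₀ = 33°, k₀ = 0.9996, false easting 500000 m.
Meridian distance M = (N − FN)/k₀ = 2521690.5 m.
Inverse transverse Mercator on WGS84 gives φ = 22.78830009°, λ = 31.68849993°.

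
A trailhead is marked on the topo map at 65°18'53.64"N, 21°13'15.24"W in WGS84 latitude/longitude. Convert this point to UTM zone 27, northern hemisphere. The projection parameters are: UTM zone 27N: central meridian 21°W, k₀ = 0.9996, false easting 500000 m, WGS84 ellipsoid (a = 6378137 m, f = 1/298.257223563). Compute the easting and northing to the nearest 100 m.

Zone 27 central meridian λ₀ = 6×27 − 183 = -21°; Δλ = -0.2209°.
Transverse Mercator on WGS84 with k₀ = 0.9996 gives E = 489705.899 m, N = 7243568.336 m.

E 489700 m, N 7243600 m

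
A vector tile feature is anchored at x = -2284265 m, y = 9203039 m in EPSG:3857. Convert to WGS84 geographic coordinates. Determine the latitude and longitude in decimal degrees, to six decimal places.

lat 63.416198°, lon -20.519902°

R = 6378137 m. λ = x/R = -20.51990162°.
φ = 2·arctan(exp(y/R)) − 90° = 2·arctan(4.23297) − 90° = 63.41619820°.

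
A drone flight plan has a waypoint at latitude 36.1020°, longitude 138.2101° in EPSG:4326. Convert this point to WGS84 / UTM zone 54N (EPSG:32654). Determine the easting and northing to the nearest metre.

E 248847 m, N 3998866 m

Zone 54 central meridian λ₀ = 6×54 − 183 = 141°; Δλ = -2.7899°.
Transverse Mercator on WGS84 with k₀ = 0.9996 gives E = 248846.551 m, N = 3998866.429 m.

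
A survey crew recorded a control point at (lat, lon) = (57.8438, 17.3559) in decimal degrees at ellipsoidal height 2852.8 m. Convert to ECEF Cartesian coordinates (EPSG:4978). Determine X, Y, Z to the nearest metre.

X 3249325 m, Y 1015531 m, Z 5378914 m

WGS84: a = 6378137 m, e² = 0.006694380; N(φ) = a/√(1−e²sin²φ) = 6393493.679 m.
X = (N+h)·cosφ·cosλ = 3249324.574 m; Y = (N+h)·cosφ·sinλ = 1015530.671 m; Z = (N(1−e²)+h)·sinφ = 5378913.814 m.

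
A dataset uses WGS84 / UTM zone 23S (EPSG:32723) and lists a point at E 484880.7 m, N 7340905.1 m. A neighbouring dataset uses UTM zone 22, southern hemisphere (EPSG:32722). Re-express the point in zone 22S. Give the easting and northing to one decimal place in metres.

E 1095636.2 m, N 7328491.9 m

UTM 23S → geographic: φ = -24.04390012°, λ = -45.14869987°.
UTM 22S (λ₀ = -51°) forward: E = 1095636.156 m, N = 7328491.938 m.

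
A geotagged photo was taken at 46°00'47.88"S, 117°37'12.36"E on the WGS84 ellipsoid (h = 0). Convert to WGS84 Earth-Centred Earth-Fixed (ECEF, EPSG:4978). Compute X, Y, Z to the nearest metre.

X -2057143 m, Y 3931591 m, Z -4566274 m

WGS84: a = 6378137 m, e² = 0.006694380; N(φ) = a/√(1−e²sin²φ) = 6389217.712 m.
X = (N+h)·cosφ·cosλ = -2057142.751 m; Y = (N+h)·cosφ·sinλ = 3931591.233 m; Z = (N(1−e²)+h)·sinφ = -4566274.341 m.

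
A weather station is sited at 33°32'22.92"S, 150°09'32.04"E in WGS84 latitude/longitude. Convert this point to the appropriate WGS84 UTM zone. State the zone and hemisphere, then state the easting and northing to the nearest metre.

Longitude 150.1589° lies in the 6° band [150°, 156°), giving zone 56; latitude is south of the equator, so 56S.
Zone 56 central meridian λ₀ = 6×56 − 183 = 153°; Δλ = -2.8411°.
Transverse Mercator on WGS84 with k₀ = 0.9996 gives E = 236181.456 m, N = 6285263.521 m.

Zone 56S: E 236181 m, N 6285264 m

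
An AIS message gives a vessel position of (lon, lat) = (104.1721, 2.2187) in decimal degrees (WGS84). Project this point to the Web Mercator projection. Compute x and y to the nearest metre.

x 11596385 m, y 247046 m

Web Mercator is spherical with R = a = 6378137 m.
x = R·λ = 6378137 × 1.818146134 = 11596385.127 m.
y = R·ln tan(π/4 + φ/2) = 6378137 × 0.038733302 = 247046.304 m.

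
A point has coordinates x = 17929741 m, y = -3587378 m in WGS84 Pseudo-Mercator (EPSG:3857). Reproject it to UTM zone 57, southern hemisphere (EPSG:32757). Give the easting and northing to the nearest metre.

E 697932 m, N 6607366 m

Web Mercator inverse (R = 6378137 m) → φ = -30.65000066°, λ = 161.06560381°.
UTM 57S forward: E = 697932.344 m, N = 6607366.358 m.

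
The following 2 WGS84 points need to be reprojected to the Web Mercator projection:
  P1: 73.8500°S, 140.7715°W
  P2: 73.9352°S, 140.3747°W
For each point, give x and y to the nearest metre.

P1: x -15670612 m, y -12455241 m; P2: x -15626440 m, y -12489426 m

Web Mercator: x = R·λ, y = R·ln tan(π/4+φ/2), R = 6378137 m.
P1 (-73.8500°, -140.7715°) → (-15670611.698, -12455240.698) m.
P2 (-73.9352°, -140.3747°) → (-15626440.124, -12489426.415) m.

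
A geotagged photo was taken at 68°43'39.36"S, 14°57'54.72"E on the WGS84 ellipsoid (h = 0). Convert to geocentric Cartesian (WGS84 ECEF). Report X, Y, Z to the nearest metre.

WGS84: a = 6378137 m, e² = 0.006694380; N(φ) = a/√(1−e²sin²φ) = 6396757.005 m.
X = (N+h)·cosφ·cosλ = 2242045.157 m; Y = (N+h)·cosφ·sinλ = 599294.895 m; Z = (N(1−e²)+h)·sinφ = -5921016.342 m.

X 2242045 m, Y 599295 m, Z -5921016 m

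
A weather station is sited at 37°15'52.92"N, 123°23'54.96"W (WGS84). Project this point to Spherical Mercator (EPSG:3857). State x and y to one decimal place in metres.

x -13736669.3 m, y 4476067.1 m

Web Mercator is spherical with R = a = 6378137 m.
x = R·λ = 6378137 × -2.153711862 = -13736669.317 m.
y = R·ln tan(π/4 + φ/2) = 6378137 × 0.701782834 = 4476067.058 m.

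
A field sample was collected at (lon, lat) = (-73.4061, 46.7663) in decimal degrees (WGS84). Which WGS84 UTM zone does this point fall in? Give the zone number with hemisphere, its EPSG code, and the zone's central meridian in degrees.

Zone 18N (EPSG:32618), central meridian -75°

UTM zone = ⌊(λ + 180)/6⌋ + 1; -73.4061° ∈ [-78°, -72°) → zone 18.
Hemisphere: N (φ ≥ 0).
Central meridian λ₀ = 6×18 − 183 = -75°.
EPSG code: 32618.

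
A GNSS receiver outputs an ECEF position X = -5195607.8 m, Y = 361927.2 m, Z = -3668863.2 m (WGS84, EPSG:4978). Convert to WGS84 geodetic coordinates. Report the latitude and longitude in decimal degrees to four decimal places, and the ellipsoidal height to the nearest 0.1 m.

λ = atan2(Y, X) = 176.01520036°; p = √(X²+Y²) = 5208198.5 m.
Bowring's method on WGS84 (a = 6378137 m, b = 6356752.314 m) gives φ = -35.34379990°, h = -315.210 m.

lat -35.3438°, lon 176.0152°, h -315.2 m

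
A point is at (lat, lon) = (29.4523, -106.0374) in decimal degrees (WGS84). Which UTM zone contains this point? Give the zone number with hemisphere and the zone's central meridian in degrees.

Zone 13N, central meridian -105°

UTM zone = ⌊(λ + 180)/6⌋ + 1; -106.0374° ∈ [-108°, -102°) → zone 13.
Hemisphere: N (φ ≥ 0).
Central meridian λ₀ = 6×13 − 183 = -105°.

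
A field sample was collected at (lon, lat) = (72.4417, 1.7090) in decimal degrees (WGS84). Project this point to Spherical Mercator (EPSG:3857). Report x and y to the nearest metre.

x 8064173 m, y 190273 m

Web Mercator is spherical with R = a = 6378137 m.
x = R·λ = 6378137 × 1.264346181 = 8064173.156 m.
y = R·ln tan(π/4 + φ/2) = 6378137 × 0.029832101 = 190273.226 m.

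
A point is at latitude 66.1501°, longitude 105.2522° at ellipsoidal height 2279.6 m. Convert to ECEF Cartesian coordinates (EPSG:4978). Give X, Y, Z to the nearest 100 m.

X -680600 m, Y 2496000 m, Z 5812800 m

WGS84: a = 6378137 m, e² = 0.006694380; N(φ) = a/√(1−e²sin²φ) = 6396070.819 m.
X = (N+h)·cosφ·cosλ = -680589.629 m; Y = (N+h)·cosφ·sinλ = 2495996.187 m; Z = (N(1−e²)+h)·sinφ = 5812820.188 m.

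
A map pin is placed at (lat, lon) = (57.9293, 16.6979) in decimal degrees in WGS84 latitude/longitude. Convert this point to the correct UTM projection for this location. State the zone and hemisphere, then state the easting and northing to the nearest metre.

Zone 33N: E 600553 m, N 6422102 m

Longitude 16.6979° lies in the 6° band [12°, 18°), giving zone 33; latitude is north of the equator, so 33N.
Zone 33 central meridian λ₀ = 6×33 − 183 = 15°; Δλ = +1.6979°.
Transverse Mercator on WGS84 with k₀ = 0.9996 gives E = 600552.848 m, N = 6422101.620 m.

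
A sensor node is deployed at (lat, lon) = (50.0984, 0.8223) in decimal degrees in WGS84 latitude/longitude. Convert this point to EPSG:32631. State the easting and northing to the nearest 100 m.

Zone 31 central meridian λ₀ = 6×31 − 183 = 3°; Δλ = -2.1777°.
Transverse Mercator on WGS84 with k₀ = 0.9996 gives E = 344255.990 m, N = 5551842.432 m.

E 344300 m, N 5551800 m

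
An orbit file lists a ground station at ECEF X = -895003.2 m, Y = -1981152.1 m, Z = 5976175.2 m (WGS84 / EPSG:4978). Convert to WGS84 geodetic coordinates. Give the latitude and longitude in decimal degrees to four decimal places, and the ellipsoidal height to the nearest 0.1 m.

λ = atan2(Y, X) = -114.31149938°; p = √(X²+Y²) = 2173935.2 m.
Bowring's method on WGS84 (a = 6378137 m, b = 6356752.314 m) gives φ = 70.13359997°, h = 57.190 m.

lat 70.1336°, lon -114.3115°, h 57.2 m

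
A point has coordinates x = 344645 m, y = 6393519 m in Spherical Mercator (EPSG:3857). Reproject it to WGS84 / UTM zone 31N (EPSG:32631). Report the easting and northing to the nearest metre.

Web Mercator inverse (R = 6378137 m) → φ = 49.69440260°, λ = 3.09599871°.
UTM 31N forward: E = 506923.458 m, N = 5504658.310 m.

E 506923 m, N 5504658 m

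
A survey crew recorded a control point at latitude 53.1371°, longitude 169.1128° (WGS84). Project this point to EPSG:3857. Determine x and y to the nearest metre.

Web Mercator is spherical with R = a = 6378137 m.
x = R·λ = 6378137 × 2.951575167 = 18825550.783 m.
y = R·ln tan(π/4 + φ/2) = 6378137 × 1.098815859 = 7008398.083 m.

x 18825551 m, y 7008398 m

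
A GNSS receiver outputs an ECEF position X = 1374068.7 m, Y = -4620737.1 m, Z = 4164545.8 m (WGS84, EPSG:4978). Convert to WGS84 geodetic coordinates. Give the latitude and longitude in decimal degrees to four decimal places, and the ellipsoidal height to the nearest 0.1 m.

lat 41.0137°, lon -73.4391°, h 1485.0 m

λ = atan2(Y, X) = -73.43910018°; p = √(X²+Y²) = 4820713.2 m.
Bowring's method on WGS84 (a = 6378137 m, b = 6356752.314 m) gives φ = 41.01369968°, h = 1484.976 m.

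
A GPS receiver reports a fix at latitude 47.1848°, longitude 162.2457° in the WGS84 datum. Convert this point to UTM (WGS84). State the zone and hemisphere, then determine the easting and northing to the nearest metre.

Zone 58N: E 291332 m, N 5229381 m

Longitude 162.2457° lies in the 6° band [162°, 168°), giving zone 58; latitude is north of the equator, so 58N.
Zone 58 central meridian λ₀ = 6×58 − 183 = 165°; Δλ = -2.7543°.
Transverse Mercator on WGS84 with k₀ = 0.9996 gives E = 291331.886 m, N = 5229381.089 m.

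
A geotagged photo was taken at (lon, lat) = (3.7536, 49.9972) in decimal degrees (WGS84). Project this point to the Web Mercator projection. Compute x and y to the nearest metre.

x 417849 m, y 6445791 m

Web Mercator is spherical with R = a = 6378137 m.
x = R·λ = 6378137 × 0.065512679 = 417848.841 m.
y = R·ln tan(π/4 + φ/2) = 6378137 × 1.010607164 = 6445790.944 m.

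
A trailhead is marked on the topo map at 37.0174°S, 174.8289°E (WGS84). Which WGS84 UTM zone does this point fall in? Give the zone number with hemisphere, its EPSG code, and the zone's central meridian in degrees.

Zone 60S (EPSG:32760), central meridian 177°

UTM zone = ⌊(λ + 180)/6⌋ + 1; 174.8289° ∈ [174°, 180°) → zone 60.
Hemisphere: S (φ < 0).
Central meridian λ₀ = 6×60 − 183 = 177°.
EPSG code: 32760.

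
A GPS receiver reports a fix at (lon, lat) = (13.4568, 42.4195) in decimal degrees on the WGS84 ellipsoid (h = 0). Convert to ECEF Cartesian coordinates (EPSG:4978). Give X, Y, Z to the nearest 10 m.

X 4586230 m, Y 1097400 m, Z 4280120 m

WGS84: a = 6378137 m, e² = 0.006694380; N(φ) = a/√(1−e²sin²φ) = 6387873.454 m.
X = (N+h)·cosφ·cosλ = 4586226.780 m; Y = (N+h)·cosφ·sinλ = 1097399.054 m; Z = (N(1−e²)+h)·sinφ = 4280117.667 m.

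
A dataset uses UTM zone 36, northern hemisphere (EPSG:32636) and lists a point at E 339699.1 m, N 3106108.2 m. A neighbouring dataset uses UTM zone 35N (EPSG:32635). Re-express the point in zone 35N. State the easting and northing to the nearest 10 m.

UTM 36N → geographic: φ = 28.07069979°, λ = 31.36869980°.
UTM 35N (λ₀ = 27°) forward: E = 929494.344 m, N = 3112748.857 m.

E 929490 m, N 3112750 m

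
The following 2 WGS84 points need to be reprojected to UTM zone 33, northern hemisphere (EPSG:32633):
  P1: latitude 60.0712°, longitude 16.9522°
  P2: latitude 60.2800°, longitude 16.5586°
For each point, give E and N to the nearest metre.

P1: E 608645 m, N 6660945 m; P2: E 586194 m, N 6683613 m

UTM zone 33N: λ₀ = 15°, k₀ = 0.9996.
P1 (60.0712°, 16.9522°) → (608644.577, 6660944.911) m.
P2 (60.2800°, 16.5586°) → (586194.028, 6683613.053) m.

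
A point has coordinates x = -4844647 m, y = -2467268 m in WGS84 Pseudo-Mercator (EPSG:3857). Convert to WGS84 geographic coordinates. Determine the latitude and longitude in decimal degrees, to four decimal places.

lat -21.6309°, lon -43.5202°

R = 6378137 m. λ = x/R = -43.52020446°.
φ = 2·arctan(exp(y/R)) − 90° = 2·arctan(0.67921) − 90° = -21.63090302°.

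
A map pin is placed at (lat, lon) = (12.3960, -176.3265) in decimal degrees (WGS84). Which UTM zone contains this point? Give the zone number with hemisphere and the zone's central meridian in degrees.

UTM zone = ⌊(λ + 180)/6⌋ + 1; -176.3265° ∈ [-180°, -174°) → zone 1.
Hemisphere: N (φ ≥ 0).
Central meridian λ₀ = 6×1 − 183 = -177°.

Zone 1N, central meridian -177°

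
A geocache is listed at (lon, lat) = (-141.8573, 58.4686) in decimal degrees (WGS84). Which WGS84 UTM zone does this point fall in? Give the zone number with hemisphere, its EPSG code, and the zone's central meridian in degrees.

Zone 7N (EPSG:32607), central meridian -141°

UTM zone = ⌊(λ + 180)/6⌋ + 1; -141.8573° ∈ [-144°, -138°) → zone 7.
Hemisphere: N (φ ≥ 0).
Central meridian λ₀ = 6×7 − 183 = -141°.
EPSG code: 32607.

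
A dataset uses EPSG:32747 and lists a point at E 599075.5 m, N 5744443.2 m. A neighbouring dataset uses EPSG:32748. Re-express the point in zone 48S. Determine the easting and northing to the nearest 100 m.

E 75400 m, N 5733800 m

UTM 47S → geographic: φ = -38.44280017°, λ = 100.13530031°.
UTM 48S (λ₀ = 105°) forward: E = 75356.674 m, N = 5733830.297 m.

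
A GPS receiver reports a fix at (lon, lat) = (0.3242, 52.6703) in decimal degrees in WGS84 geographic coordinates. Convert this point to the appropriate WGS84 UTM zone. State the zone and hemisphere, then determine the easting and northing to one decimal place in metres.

Longitude 0.3242° lies in the 6° band [0°, 6°), giving zone 31; latitude is north of the equator, so 31N.
Zone 31 central meridian λ₀ = 6×31 − 183 = 3°; Δλ = -2.6758°.
Transverse Mercator on WGS84 with k₀ = 0.9996 gives E = 319078.504 m, N = 5838955.482 m.

Zone 31N: E 319078.5 m, N 5838955.5 m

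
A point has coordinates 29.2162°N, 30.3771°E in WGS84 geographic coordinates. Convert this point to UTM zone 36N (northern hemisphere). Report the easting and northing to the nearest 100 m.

Zone 36 central meridian λ₀ = 6×36 − 183 = 33°; Δλ = -2.6229°.
Transverse Mercator on WGS84 with k₀ = 0.9996 gives E = 245016.183 m, N = 3234789.142 m.

E 245000 m, N 3234800 m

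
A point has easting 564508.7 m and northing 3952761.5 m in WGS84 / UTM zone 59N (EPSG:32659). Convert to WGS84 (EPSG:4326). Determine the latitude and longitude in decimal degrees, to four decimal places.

Zone 59N: λ₀ = 171°, k₀ = 0.9996, false easting 500000 m.
Meridian distance M = (N − FN)/k₀ = 3954343.2 m.
Inverse transverse Mercator on WGS84 gives φ = 35.71670023°, λ = 171.71320035°.

lat 35.7167°, lon 171.7132°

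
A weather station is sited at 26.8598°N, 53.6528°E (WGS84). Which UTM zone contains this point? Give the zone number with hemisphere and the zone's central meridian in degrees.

UTM zone = ⌊(λ + 180)/6⌋ + 1; 53.6528° ∈ [48°, 54°) → zone 39.
Hemisphere: N (φ ≥ 0).
Central meridian λ₀ = 6×39 − 183 = 51°.

Zone 39N, central meridian 51°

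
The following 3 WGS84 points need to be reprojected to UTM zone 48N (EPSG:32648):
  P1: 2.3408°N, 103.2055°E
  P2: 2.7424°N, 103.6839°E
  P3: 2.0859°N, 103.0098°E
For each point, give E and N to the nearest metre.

UTM zone 48N: λ₀ = 105°, k₀ = 0.9996.
P1 (2.3408°, 103.2055°) → (300449.850, 258857.842) m.
P2 (2.7424°, 103.6839°) → (353704.729, 303200.324) m.
P3 (2.0859°, 103.0098°) → (278641.631, 230695.620) m.

P1: E 300450 m, N 258858 m; P2: E 353705 m, N 303200 m; P3: E 278642 m, N 230696 m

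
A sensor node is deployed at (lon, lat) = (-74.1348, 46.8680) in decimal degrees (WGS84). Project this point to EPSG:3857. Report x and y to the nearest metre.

Web Mercator is spherical with R = a = 6378137 m.
x = R·λ = 6378137 × -1.293896350 = -8252648.186 m.
y = R·ln tan(π/4 + φ/2) = 6378137 × 0.928257713 = 5920554.865 m.

x -8252648 m, y 5920555 m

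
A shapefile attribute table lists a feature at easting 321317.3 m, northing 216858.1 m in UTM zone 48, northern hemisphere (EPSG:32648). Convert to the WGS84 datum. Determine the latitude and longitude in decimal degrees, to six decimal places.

lat 1.961200°, lon 103.393500°

Zone 48N: λ₀ = 105°, k₀ = 0.9996, false easting 500000 m.
Meridian distance M = (N − FN)/k₀ = 216944.9 m.
Inverse transverse Mercator on WGS84 gives φ = 1.96119980°, λ = 103.39350028°.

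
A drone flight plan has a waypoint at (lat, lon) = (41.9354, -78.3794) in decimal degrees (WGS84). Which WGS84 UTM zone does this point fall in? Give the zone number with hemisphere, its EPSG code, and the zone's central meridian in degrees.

UTM zone = ⌊(λ + 180)/6⌋ + 1; -78.3794° ∈ [-84°, -78°) → zone 17.
Hemisphere: N (φ ≥ 0).
Central meridian λ₀ = 6×17 − 183 = -81°.
EPSG code: 32617.

Zone 17N (EPSG:32617), central meridian -81°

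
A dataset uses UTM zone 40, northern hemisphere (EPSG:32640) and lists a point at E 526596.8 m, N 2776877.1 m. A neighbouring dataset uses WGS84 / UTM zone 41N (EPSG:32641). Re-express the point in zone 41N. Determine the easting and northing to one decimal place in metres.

E -78956.6 m, N 2789175.9 m

UTM 40N → geographic: φ = 25.10749968°, λ = 57.26379966°.
UTM 41N (λ₀ = 63°) forward: E = -78956.623 m, N = 2789175.921 m.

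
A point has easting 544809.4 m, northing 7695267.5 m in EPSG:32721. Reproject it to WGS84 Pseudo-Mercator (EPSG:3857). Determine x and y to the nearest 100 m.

x -6297300 m, y -2373100 m

Unproject from UTM 21S (λ₀ = -57°) → φ = -20.84210002°, λ = -56.56929966°.
Web Mercator (R = 6378137 m): x = -6297265.632 m, y = -2373060.631 m.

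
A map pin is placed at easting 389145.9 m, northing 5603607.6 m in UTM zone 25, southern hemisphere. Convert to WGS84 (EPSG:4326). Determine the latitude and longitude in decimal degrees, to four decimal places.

Zone 25S: λ₀ = -33°, k₀ = 0.9996, false easting 500000 m, false northing 10000000 m.
Meridian distance M = (N − FN)/k₀ = -4398151.7 m.
Inverse transverse Mercator on WGS84 gives φ = -39.71019984°, λ = -34.29319947°.

lat -39.7102°, lon -34.2932°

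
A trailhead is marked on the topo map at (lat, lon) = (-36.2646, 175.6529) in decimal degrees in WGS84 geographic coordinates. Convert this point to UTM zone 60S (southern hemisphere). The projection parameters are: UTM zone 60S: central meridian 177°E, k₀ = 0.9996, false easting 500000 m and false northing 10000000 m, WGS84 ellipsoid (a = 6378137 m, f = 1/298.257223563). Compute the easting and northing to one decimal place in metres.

E 378992.6 m, N 5985861.4 m

Zone 60 central meridian λ₀ = 6×60 − 183 = 177°; Δλ = -1.3471°.
Transverse Mercator on WGS84 with k₀ = 0.9996 gives E = 378992.577 m, N = 5985861.356 m.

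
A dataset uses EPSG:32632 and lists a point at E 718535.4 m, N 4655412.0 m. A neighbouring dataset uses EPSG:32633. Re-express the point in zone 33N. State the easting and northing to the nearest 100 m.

E 221800 m, N 4657500 m

UTM 32N → geographic: φ = 42.02039963°, λ = 11.63949952°.
UTM 33N (λ₀ = 15°) forward: E = 221763.438 m, N = 4657506.450 m.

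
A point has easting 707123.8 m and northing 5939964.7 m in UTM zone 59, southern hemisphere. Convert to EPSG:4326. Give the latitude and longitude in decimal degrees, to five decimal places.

lat -36.66340°, lon 173.31750°

Zone 59S: λ₀ = 171°, k₀ = 0.9996, false easting 500000 m, false northing 10000000 m.
Meridian distance M = (N − FN)/k₀ = -4061660.0 m.
Inverse transverse Mercator on WGS84 gives φ = -36.66339986°, λ = 173.31750051°.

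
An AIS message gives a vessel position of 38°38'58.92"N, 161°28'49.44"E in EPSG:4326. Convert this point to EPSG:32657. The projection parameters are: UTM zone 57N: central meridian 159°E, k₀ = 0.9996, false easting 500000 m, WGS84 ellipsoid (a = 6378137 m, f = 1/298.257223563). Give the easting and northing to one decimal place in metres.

E 715852.2 m, N 4280823.7 m

Zone 57 central meridian λ₀ = 6×57 − 183 = 159°; Δλ = +2.4804°.
Transverse Mercator on WGS84 with k₀ = 0.9996 gives E = 715852.186 m, N = 4280823.689 m.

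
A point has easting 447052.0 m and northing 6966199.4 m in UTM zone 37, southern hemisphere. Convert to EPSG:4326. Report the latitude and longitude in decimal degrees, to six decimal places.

lat -27.426600°, lon 38.464300°

Zone 37S: λ₀ = 39°, k₀ = 0.9996, false easting 500000 m, false northing 10000000 m.
Meridian distance M = (N − FN)/k₀ = -3035014.6 m.
Inverse transverse Mercator on WGS84 gives φ = -27.42660029°, λ = 38.46429993°.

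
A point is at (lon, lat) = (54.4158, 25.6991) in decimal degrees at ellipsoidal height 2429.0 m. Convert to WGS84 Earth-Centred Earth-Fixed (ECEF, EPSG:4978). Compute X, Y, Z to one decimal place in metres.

X 3347690.0 m, Y 4678729.2 m, Z 2750115.4 m

WGS84: a = 6378137 m, e² = 0.006694380; N(φ) = a/√(1−e²sin²φ) = 6382155.399 m.
X = (N+h)·cosφ·cosλ = 3347690.010 m; Y = (N+h)·cosφ·sinλ = 4678729.248 m; Z = (N(1−e²)+h)·sinφ = 2750115.363 m.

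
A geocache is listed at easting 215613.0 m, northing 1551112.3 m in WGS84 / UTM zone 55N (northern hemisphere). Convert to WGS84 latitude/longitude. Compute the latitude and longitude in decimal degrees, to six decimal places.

lat 14.016300°, lon 144.367200°

Zone 55N: λ₀ = 147°, k₀ = 0.9996, false easting 500000 m.
Meridian distance M = (N − FN)/k₀ = 1551733.0 m.
Inverse transverse Mercator on WGS84 gives φ = 14.01629975°, λ = 144.36720015°.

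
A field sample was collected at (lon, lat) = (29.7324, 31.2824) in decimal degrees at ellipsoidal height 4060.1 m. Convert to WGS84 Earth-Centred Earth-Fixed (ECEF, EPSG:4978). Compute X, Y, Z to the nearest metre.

X 4740563 m, Y 2707523 m, Z 3294800 m

WGS84: a = 6378137 m, e² = 0.006694380; N(φ) = a/√(1−e²sin²φ) = 6383901.036 m.
X = (N+h)·cosφ·cosλ = 4740562.757 m; Y = (N+h)·cosφ·sinλ = 2707523.289 m; Z = (N(1−e²)+h)·sinφ = 3294800.000 m.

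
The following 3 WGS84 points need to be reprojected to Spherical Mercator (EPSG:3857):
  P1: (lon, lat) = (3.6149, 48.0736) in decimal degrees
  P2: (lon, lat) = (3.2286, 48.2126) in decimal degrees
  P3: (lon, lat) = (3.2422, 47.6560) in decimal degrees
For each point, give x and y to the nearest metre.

Web Mercator: x = R·λ, y = R·ln tan(π/4+φ/2), R = 6378137 m.
P1 (48.0736°, 3.6149°) → (402408.827, 6119107.998) m.
P2 (48.2126°, 3.2286°) → (359406.108, 6142297.060) m.
P3 (47.6560°, 3.2422°) → (360920.053, 6049815.111) m.

P1: x 402409 m, y 6119108 m; P2: x 359406 m, y 6142297 m; P3: x 360920 m, y 6049815 m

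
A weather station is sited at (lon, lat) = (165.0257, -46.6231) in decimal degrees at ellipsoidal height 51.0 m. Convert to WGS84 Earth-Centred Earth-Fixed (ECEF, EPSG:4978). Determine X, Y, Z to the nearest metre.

WGS84: a = 6378137 m, e² = 0.006694380; N(φ) = a/√(1−e²sin²φ) = 6389445.880 m.
X = (N+h)·cosφ·cosλ = -4239253.748 m; Y = (N+h)·cosφ·sinλ = 1133866.825 m; Z = (N(1−e²)+h)·sinφ = -4613126.295 m.

X -4239254 m, Y 1133867 m, Z -4613126 m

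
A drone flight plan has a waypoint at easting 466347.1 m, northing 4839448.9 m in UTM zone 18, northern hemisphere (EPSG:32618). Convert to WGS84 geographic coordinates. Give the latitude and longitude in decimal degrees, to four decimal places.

Zone 18N: λ₀ = -75°, k₀ = 0.9996, false easting 500000 m.
Meridian distance M = (N − FN)/k₀ = 4841385.5 m.
Inverse transverse Mercator on WGS84 gives φ = 43.70730005°, λ = -75.41769956°.

lat 43.7073°, lon -75.4177°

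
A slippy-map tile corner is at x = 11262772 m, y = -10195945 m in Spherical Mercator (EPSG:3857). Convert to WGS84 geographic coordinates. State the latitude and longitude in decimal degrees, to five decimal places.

lat -67.13960°, lon 101.17520°

R = 6378137 m. λ = x/R = 101.17520229°.
φ = 2·arctan(exp(y/R)) − 90° = 2·arctan(0.20218) − 90° = -67.13959841°.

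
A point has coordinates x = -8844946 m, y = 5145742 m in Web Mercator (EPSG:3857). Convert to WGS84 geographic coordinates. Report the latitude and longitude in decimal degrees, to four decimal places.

R = 6378137 m. λ = x/R = -79.45550179°.
φ = 2·arctan(exp(y/R)) − 90° = 2·arctan(2.24068) − 90° = 41.89819683°.

lat 41.8982°, lon -79.4555°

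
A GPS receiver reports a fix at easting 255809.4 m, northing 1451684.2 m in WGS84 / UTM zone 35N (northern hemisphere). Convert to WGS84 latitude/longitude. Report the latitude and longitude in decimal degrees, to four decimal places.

lat 13.1217°, lon 24.7476°

Zone 35N: λ₀ = 27°, k₀ = 0.9996, false easting 500000 m.
Meridian distance M = (N − FN)/k₀ = 1452265.1 m.
Inverse transverse Mercator on WGS84 gives φ = 13.12170008°, λ = 24.74759963°.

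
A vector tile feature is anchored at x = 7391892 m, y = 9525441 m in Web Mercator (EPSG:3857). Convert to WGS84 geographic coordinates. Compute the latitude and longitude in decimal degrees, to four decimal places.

R = 6378137 m. λ = x/R = 66.40249562°.
φ = 2·arctan(exp(y/R)) − 90° = 2·arctan(4.45244) − 90° = 64.68329817°.

lat 64.6833°, lon 66.4025°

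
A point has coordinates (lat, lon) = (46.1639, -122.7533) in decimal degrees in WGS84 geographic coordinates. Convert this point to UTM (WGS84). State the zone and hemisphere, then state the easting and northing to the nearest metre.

Zone 10N: E 519046 m, N 5112288 m

Longitude -122.7533° lies in the 6° band [-126°, -120°), giving zone 10; latitude is north of the equator, so 10N.
Zone 10 central meridian λ₀ = 6×10 − 183 = -123°; Δλ = +0.2467°.
Transverse Mercator on WGS84 with k₀ = 0.9996 gives E = 519046.068 m, N = 5112287.745 m.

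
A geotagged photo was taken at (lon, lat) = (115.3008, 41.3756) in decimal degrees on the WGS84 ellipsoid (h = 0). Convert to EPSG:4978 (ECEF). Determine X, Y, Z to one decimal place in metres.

X -2048438.8 m, Y 4333349.1 m, Z 4193814.6 m

WGS84: a = 6378137 m, e² = 0.006694380; N(φ) = a/√(1−e²sin²φ) = 6387485.051 m.
X = (N+h)·cosφ·cosλ = -2048438.751 m; Y = (N+h)·cosφ·sinλ = 4333349.081 m; Z = (N(1−e²)+h)·sinφ = 4193814.636 m.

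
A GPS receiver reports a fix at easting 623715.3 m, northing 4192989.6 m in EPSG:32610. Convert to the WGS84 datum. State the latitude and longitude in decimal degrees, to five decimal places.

Zone 10N: λ₀ = -123°, k₀ = 0.9996, false easting 500000 m.
Meridian distance M = (N − FN)/k₀ = 4194667.5 m.
Inverse transverse Mercator on WGS84 gives φ = 37.87599975°, λ = -121.59329956°.

lat 37.87600°, lon -121.59330°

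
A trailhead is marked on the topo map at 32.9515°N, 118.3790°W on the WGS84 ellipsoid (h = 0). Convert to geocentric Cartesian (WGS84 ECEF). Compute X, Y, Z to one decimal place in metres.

WGS84: a = 6378137 m, e² = 0.006694380; N(φ) = a/√(1−e²sin²φ) = 6384462.636 m.
X = (N+h)·cosφ·cosλ = -2546382.841 m; Y = (N+h)·cosφ·sinλ = -4713564.996 m; Z = (N(1−e²)+h)·sinφ = 3449446.323 m.

X -2546382.8 m, Y -4713565.0 m, Z 3449446.3 m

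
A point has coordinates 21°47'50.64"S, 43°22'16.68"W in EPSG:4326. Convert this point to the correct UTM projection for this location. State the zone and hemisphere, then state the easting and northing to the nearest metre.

Zone 23S: E 668370 m, N 7588709 m

Longitude -43.3713° lies in the 6° band [-48°, -42°), giving zone 23; latitude is south of the equator, so 23S.
Zone 23 central meridian λ₀ = 6×23 − 183 = -45°; Δλ = +1.6287°.
Transverse Mercator on WGS84 with k₀ = 0.9996 gives E = 668370.072 m, N = 7588708.977 m.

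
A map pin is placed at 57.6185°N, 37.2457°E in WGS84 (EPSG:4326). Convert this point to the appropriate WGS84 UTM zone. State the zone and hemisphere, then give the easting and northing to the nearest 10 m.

Longitude 37.2457° lies in the 6° band [36°, 42°), giving zone 37; latitude is north of the equator, so 37N.
Zone 37 central meridian λ₀ = 6×37 − 183 = 39°; Δλ = -1.7543°.
Transverse Mercator on WGS84 with k₀ = 0.9996 gives E = 395211.165 m, N = 6387592.807 m.

Zone 37N: E 395210 m, N 6387590 m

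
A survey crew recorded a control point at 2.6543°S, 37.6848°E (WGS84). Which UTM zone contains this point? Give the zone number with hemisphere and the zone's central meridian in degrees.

UTM zone = ⌊(λ + 180)/6⌋ + 1; 37.6848° ∈ [36°, 42°) → zone 37.
Hemisphere: S (φ < 0).
Central meridian λ₀ = 6×37 − 183 = 39°.

Zone 37S, central meridian 39°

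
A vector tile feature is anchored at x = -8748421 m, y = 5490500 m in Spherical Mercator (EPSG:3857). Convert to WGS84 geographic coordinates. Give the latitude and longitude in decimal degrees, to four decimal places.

R = 6378137 m. λ = x/R = -78.58840296°.
φ = 2·arctan(exp(y/R)) − 90° = 2·arctan(2.36513) − 90° = 44.16170113°.

lat 44.1617°, lon -78.5884°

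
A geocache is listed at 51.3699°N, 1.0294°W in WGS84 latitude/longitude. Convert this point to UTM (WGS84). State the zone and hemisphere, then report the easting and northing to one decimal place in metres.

Longitude -1.0294° lies in the 6° band [-6°, 0°), giving zone 30; latitude is north of the equator, so 30N.
Zone 30 central meridian λ₀ = 6×30 − 183 = -3°; Δλ = +1.9706°.
Transverse Mercator on WGS84 with k₀ = 0.9996 gives E = 637167.901 m, N = 5692803.506 m.

Zone 30N: E 637167.9 m, N 5692803.5 m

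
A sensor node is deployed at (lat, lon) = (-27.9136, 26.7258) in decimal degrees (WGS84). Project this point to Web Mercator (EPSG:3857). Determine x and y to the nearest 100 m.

Web Mercator is spherical with R = a = 6378137 m.
x = R·λ = 6378137 × 0.466453205 = 2975102.447 m.
y = R·ln tan(π/4 + φ/2) = 6378137 × -0.507685095 = -3238085.087 m.

x 2975100 m, y -3238100 m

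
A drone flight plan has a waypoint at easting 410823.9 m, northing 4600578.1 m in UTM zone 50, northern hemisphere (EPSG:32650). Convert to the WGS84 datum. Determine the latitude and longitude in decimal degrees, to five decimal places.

lat 41.55190°, lon 115.93070°

Zone 50N: λ₀ = 117°, k₀ = 0.9996, false easting 500000 m.
Meridian distance M = (N − FN)/k₀ = 4602419.1 m.
Inverse transverse Mercator on WGS84 gives φ = 41.55189970°, λ = 115.93069979°.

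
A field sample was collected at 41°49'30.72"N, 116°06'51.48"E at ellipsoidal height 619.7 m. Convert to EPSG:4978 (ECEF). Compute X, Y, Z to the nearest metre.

WGS84: a = 6378137 m, e² = 0.006694380; N(φ) = a/√(1−e²sin²φ) = 6387652.134 m.
X = (N+h)·cosφ·cosλ = -2095366.568 m; Y = (N+h)·cosφ·sinλ = 4274474.678 m; Z = (N(1−e²)+h)·sinφ = 4231568.905 m.

X -2095367 m, Y 4274475 m, Z 4231569 m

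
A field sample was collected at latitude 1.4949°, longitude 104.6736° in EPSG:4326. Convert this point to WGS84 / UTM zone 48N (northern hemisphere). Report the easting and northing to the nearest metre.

E 463692 m, N 165234 m

Zone 48 central meridian λ₀ = 6×48 − 183 = 105°; Δλ = -0.3264°.
Transverse Mercator on WGS84 with k₀ = 0.9996 gives E = 463691.933 m, N = 165234.440 m.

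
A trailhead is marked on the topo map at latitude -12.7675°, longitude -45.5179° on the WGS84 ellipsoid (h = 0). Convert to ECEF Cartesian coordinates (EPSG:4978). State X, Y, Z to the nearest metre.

X 4359288 m, Y -4438817 m, Z -1400331 m

WGS84: a = 6378137 m, e² = 0.006694380; N(φ) = a/√(1−e²sin²φ) = 6379179.910 m.
X = (N+h)·cosφ·cosλ = 4359288.096 m; Y = (N+h)·cosφ·sinλ = -4438816.863 m; Z = (N(1−e²)+h)·sinφ = -1400331.415 m.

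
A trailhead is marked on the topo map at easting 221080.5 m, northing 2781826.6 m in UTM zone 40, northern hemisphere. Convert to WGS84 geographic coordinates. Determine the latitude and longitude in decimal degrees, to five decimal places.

lat 25.12660°, lon 54.23380°

Zone 40N: λ₀ = 57°, k₀ = 0.9996, false easting 500000 m.
Meridian distance M = (N − FN)/k₀ = 2782939.8 m.
Inverse transverse Mercator on WGS84 gives φ = 25.12660034°, λ = 54.23380000°.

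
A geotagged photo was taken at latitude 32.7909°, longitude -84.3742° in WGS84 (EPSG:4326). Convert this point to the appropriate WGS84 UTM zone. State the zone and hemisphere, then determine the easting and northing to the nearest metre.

Longitude -84.3742° lies in the 6° band [-90°, -84°), giving zone 16; latitude is north of the equator, so 16N.
Zone 16 central meridian λ₀ = 6×16 − 183 = -87°; Δλ = +2.6258°.
Transverse Mercator on WGS84 with k₀ = 0.9996 gives E = 745904.115 m, N = 3631159.428 m.

Zone 16N: E 745904 m, N 3631159 m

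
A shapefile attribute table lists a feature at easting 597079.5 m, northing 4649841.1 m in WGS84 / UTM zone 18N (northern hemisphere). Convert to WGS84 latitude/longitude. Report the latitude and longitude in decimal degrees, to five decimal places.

Zone 18N: λ₀ = -75°, k₀ = 0.9996, false easting 500000 m.
Meridian distance M = (N − FN)/k₀ = 4651701.8 m.
Inverse transverse Mercator on WGS84 gives φ = 41.99460017°, λ = -73.82789955°.

lat 41.99460°, lon -73.82790°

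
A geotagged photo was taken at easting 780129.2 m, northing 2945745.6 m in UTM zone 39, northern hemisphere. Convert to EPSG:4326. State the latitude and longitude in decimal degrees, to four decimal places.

Zone 39N: λ₀ = 51°, k₀ = 0.9996, false easting 500000 m.
Meridian distance M = (N − FN)/k₀ = 2946924.4 m.
Inverse transverse Mercator on WGS84 gives φ = 26.60479959°, λ = 53.81299999°.

lat 26.6048°, lon 53.8130°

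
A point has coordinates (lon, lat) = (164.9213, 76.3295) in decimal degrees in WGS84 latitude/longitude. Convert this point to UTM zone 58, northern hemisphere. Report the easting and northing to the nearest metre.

E 497924 m, N 8471954 m

Zone 58 central meridian λ₀ = 6×58 − 183 = 165°; Δλ = -0.0787°.
Transverse Mercator on WGS84 with k₀ = 0.9996 gives E = 497923.738 m, N = 8471953.942 m.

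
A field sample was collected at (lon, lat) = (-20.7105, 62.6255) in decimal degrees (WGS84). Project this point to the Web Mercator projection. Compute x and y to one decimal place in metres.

Web Mercator is spherical with R = a = 6378137 m.
x = R·λ = 6378137 × -0.361466415 = -2305482.314 m.
y = R·ln tan(π/4 + φ/2) = 6378137 × 1.412482364 = 9009006.025 m.

x -2305482.3 m, y 9009006.0 m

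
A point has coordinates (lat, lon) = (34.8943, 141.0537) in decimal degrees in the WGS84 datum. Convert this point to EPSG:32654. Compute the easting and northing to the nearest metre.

Zone 54 central meridian λ₀ = 6×54 − 183 = 141°; Δλ = +0.0537°.
Transverse Mercator on WGS84 with k₀ = 0.9996 gives E = 504906.507 m, N = 3861322.754 m.

E 504907 m, N 3861323 m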